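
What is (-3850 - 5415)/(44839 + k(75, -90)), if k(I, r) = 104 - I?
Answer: -9265/44868 ≈ -0.20649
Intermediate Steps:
(-3850 - 5415)/(44839 + k(75, -90)) = (-3850 - 5415)/(44839 + (104 - 1*75)) = -9265/(44839 + (104 - 75)) = -9265/(44839 + 29) = -9265/44868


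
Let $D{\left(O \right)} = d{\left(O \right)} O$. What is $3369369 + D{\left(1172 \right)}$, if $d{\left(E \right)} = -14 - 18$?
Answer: $3331865$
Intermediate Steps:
$d{\left(E \right)} = -32$ ($d{\left(E \right)} = -14 - 18 = -32$)
$D{\left(O \right)} = - 32 O$
$3369369 + D{\left(1172 \right)} = 3369369 - 37504 = 3331865$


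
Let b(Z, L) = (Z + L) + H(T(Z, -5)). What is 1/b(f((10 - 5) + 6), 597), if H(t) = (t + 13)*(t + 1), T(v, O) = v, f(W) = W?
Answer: 1/896 ≈ 0.0011161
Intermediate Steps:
H(t) = (1 + t)*(13 + t) (H(t) = (13 + t)*(1 + t) = (1 + t)*(13 + t))
b(Z, L) = 13 + L + Z² + 15*Z (b(Z, L) = (Z + L) + (13 + Z² + 14*Z) = (L + Z) + (13 + Z² + 14*Z) = 13 + L + Z² + 15*Z)
1/b(f((10 - 5) + 6), 597) = 1/(13 + 597 + ((10 - 5) + 6)² + 15*((10 - 5) + 6)) = 1/(13 + 597 + (5 + 6)² + 15*(5 + 6)) = 1/(13 + 597 + 11² + 15*11) = 1/(13 + 597 + 121 + 165) = 1/896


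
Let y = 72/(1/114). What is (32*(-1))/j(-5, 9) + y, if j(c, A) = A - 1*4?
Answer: 41008/5 ≈ 8201.6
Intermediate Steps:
j(c, A) = -4 + A (j(c, A) = A - 4 = -4 + A)
y = 8208 (y = 72/(1/114) = 72*114 = 8208)
(32*(-1))/j(-5, 9) + y = (32*(-1))/(-4 + 9) + 8208 = -32/5 + 8208 = 41008/5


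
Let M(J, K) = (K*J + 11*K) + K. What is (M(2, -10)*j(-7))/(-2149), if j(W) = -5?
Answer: -100/307 ≈ -0.32573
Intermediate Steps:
M(J, K) = 12*K + J*K (M(J, K) = (J*K + 11*K) + K = (11*K + J*K) + K = 12*K + J*K)
(M(2, -10)*j(-7))/(-2149) = (-10*(12 + 2)*(-5))/(-2149) = (-10*14*(-5))*(-1/2149) = -140*(-5)*(-1/2149) = 700*(-1/2149) = -100/307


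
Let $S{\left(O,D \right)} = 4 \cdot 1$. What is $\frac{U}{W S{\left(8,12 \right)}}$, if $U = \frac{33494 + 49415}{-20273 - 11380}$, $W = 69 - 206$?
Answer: $\frac{82909}{17345844} \approx 0.0047798$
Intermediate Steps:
$S{\left(O,D \right)} = 4$
$W = -137$ ($W = 69 - 206 = -137$)
$U = - \frac{82909}{31653}$ ($U = \frac{82909}{-31653} = 82909 \left(- \frac{1}{31653}\right) = - \frac{82909}{31653} \approx -2.6193$)
$\frac{U}{W S{\left(8,12 \right)}} = - \frac{82909}{31653 \left(\left(-137\right) 4\right)} = - \frac{82909}{31653 \left(-548\right)} = \left(- \frac{82909}{31653}\right) \left(- \frac{1}{548}\right) = \frac{82909}{17345844}$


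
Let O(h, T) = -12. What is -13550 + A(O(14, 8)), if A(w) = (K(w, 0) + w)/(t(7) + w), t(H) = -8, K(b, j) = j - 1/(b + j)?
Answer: -3251857/240 ≈ -13549.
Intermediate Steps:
A(w) = (w - 1/w)/(-8 + w) (A(w) = ((-1 + 0² + w*0)/(w + 0) + w)/(-8 + w) = ((-1 + 0 + 0)/w + w)/(-8 + w) = (-1/w + w)/(-8 + w) = (w - 1/w)/(-8 + w))
-13550 + A(O(14, 8)) = -13550 + (-1 + (-12)²)/((-12)*(-8 - 12)) = -13550 - 1/12*(-1 + 144)/(-20) = -13550 - 1/12*(-1/20)*143 = -13550 + 143/240 = -3251857/240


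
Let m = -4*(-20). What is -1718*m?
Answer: -137440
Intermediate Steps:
m = 80
-1718*m = -1718*80 = -137440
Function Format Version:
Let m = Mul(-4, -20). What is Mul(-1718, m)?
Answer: -137440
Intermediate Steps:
m = 80
Mul(-1718, m) = Mul(-1718, 80) = -137440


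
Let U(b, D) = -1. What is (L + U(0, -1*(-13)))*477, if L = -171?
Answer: -82044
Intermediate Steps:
(L + U(0, -1*(-13)))*477 = (-171 - 1)*477 = -172*477 = -82044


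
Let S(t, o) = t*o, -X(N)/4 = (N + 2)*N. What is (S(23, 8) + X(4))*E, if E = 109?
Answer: 9592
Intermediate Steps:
X(N) = -4*N*(2 + N) (X(N) = -4*(N + 2)*N = -4*(2 + N)*N = -4*N*(2 + N))
S(t, o) = o*t
(S(23, 8) + X(4))*E = (8*23 - 4*4*(2 + 4))*109 = (184 - 4*4*6)*109 = (184 - 96)*109 = 88*109 = 9592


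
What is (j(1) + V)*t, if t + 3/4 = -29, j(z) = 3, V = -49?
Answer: 2737/2 ≈ 1368.5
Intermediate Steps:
t = -119/4 (t = -3/4 - 29 = -119/4 ≈ -29.750)
(j(1) + V)*t = (3 - 49)*(-119/4) = -46*(-119/4) = 2737/2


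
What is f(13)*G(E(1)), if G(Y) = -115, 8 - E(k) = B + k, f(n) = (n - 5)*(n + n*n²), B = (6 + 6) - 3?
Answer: -2033200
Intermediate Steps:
B = 9 (B = 12 - 3 = 9)
f(n) = (-5 + n)*(n + n³)
E(k) = -1 - k (E(k) = 8 - (9 + k) = 8 + (-9 - k) = -1 - k)
f(13)*G(E(1)) = (13*(-5 + 13 + 13³ - 5*13²))*(-115) = (13*(-5 + 13 + 2197 - 5*169))*(-115) = (13*(-5 + 13 + 2197 - 845))*(-115) = (13*1360)*(-115) = 17680*(-115) = -2033200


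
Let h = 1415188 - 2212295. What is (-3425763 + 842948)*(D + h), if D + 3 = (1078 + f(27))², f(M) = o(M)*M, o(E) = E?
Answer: -6374746431285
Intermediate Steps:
f(M) = M² (f(M) = M*M = M²)
h = -797107
D = 3265246 (D = -3 + (1078 + 27²)² = -3 + (1078 + 729)² = -3 + 1807² = -3 + 3265249 = 3265246)
(-3425763 + 842948)*(D + h) = (-3425763 + 842948)*(3265246 - 797107) = -2582815*2468139 = -6374746431285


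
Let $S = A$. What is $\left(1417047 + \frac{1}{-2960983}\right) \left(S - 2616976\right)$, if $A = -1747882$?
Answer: $- \frac{18314298505983037600}{2960983} \approx -6.1852 \cdot 10^{12}$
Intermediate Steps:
$S = -1747882$
$\left(1417047 + \frac{1}{-2960983}\right) \left(S - 2616976\right) = \left(1417047 + \frac{1}{-2960983}\right) \left(-1747882 - 2616976\right) = \left(1417047 - \frac{1}{2960983}\right) \left(-4364858\right) = \frac{4195852077200}{2960983} \left(-4364858\right) = - \frac{18314298505983037600}{2960983}$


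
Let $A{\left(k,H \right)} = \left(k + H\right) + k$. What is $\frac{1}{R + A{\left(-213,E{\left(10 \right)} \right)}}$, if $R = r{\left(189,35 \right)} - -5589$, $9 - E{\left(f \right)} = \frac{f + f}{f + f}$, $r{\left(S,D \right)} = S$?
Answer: $\frac{1}{5360} \approx 0.00018657$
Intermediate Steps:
$E{\left(f \right)} = 8$ ($E{\left(f \right)} = 9 - \frac{f + f}{f + f} = 9 - \frac{2 f}{2 f} = 9 - 2 f \frac{1}{2 f} = 9 - 1 = 8$)
$R = 5778$ ($R = 189 - -5589 = 189 + 5589 = 5778$)
$A{\left(k,H \right)} = H + 2 k$ ($A{\left(k,H \right)} = \left(H + k\right) + k = H + 2 k$)
$\frac{1}{R + A{\left(-213,E{\left(10 \right)} \right)}} = \frac{1}{5778 + \left(8 + 2 \left(-213\right)\right)} = \frac{1}{5778 + \left(8 - 426\right)} = \frac{1}{5778 - 418} = \frac{1}{5360}$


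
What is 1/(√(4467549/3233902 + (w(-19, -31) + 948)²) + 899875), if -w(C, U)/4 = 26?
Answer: 2910107562250/2618730738950436129 - 7*√152034925394420758/2618730738950436129 ≈ 1.1102e-6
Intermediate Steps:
w(C, U) = -104 (w(C, U) = -4*26 = -104)
1/(√(4467549/3233902 + (w(-19, -31) + 948)²) + 899875) = 1/(√(4467549/3233902 + (-104 + 948)²) + 899875) = 1/(√(4467549*(1/3233902) + 844²) + 899875) = 1/(√(4467549/3233902 + 712336) + 899875) = 1/(√(2303629282621/3233902) + 899875) = 1/(√152034925394420758/461986 + 899875) = 1/(899875 + √152034925394420758/461986)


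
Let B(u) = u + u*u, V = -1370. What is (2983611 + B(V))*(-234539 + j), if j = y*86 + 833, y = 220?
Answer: -1043675458826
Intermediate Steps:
B(u) = u + u²
j = 19753 (j = 220*86 + 833 = 18920 + 833 = 19753)
(2983611 + B(V))*(-234539 + j) = (2983611 - 1370*(1 - 1370))*(-234539 + 19753) = (2983611 - 1370*(-1369))*(-214786) = (2983611 + 1875530)*(-214786) = 4859141*(-214786) = -1043675458826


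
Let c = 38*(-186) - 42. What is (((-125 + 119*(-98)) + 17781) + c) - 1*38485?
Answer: -39601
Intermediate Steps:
c = -7110 (c = -7068 - 42 = -7110)
(((-125 + 119*(-98)) + 17781) + c) - 1*38485 = (((-125 + 119*(-98)) + 17781) - 7110) - 1*38485 = (((-125 - 11662) + 17781) - 7110) - 38485 = ((-11787 + 17781) - 7110) - 38485 = (5994 - 7110) - 38485 = -1116 - 38485 = -39601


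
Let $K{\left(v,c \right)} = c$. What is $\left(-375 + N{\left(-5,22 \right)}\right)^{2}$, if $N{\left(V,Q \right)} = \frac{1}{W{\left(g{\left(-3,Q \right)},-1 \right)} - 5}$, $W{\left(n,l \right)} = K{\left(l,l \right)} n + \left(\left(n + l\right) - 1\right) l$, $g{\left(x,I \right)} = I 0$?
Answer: $\frac{1267876}{9} \approx 1.4088 \cdot 10^{5}$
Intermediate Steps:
$g{\left(x,I \right)} = 0$
$W{\left(n,l \right)} = l n + l \left(-1 + l + n\right)$ ($W{\left(n,l \right)} = l n + \left(\left(n + l\right) - 1\right) l = l n + \left(\left(l + n\right) - 1\right) l = l n + \left(-1 + l + n\right) l = l n + l \left(-1 + l + n\right)$)
$N{\left(V,Q \right)} = - \frac{1}{3}$ ($N{\left(V,Q \right)} = \frac{1}{- (-1 - 1 + 2 \cdot 0) - 5} = \frac{1}{- (-1 - 1 + 0) - 5} = \frac{1}{\left(-1\right) \left(-2\right) - 5} = \frac{1}{2 - 5} = \frac{1}{-3} = - \frac{1}{3}$)
$\left(-375 + N{\left(-5,22 \right)}\right)^{2} = \left(-375 - \frac{1}{3}\right)^{2} = \left(- \frac{1126}{3}\right)^{2} = \frac{1267876}{9}$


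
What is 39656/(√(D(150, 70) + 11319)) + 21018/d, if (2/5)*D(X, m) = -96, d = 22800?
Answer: 3503/3800 + 39656*√1231/3693 ≈ 377.68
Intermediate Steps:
D(X, m) = -240 (D(X, m) = (5/2)*(-96) = -240)
39656/(√(D(150, 70) + 11319)) + 21018/d = 39656/(√(-240 + 11319)) + 21018/22800 = 39656/(√11079) + 21018*(1/22800) = 39656/((3*√1231)) + 3503/3800 = 39656*(√1231/3693) + 3503/3800 = 39656*√1231/3693 + 3503/3800 = 3503/3800 + 39656*√1231/3693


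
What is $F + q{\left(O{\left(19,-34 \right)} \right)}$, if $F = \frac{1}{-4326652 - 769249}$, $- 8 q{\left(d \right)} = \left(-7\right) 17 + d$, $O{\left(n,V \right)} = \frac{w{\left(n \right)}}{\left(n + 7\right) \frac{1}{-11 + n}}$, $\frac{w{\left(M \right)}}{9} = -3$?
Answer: $\frac{8433716051}{529973704} \approx 15.913$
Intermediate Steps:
$w{\left(M \right)} = -27$ ($w{\left(M \right)} = 9 \left(-3\right) = -27$)
$O{\left(n,V \right)} = - \frac{27 \left(-11 + n\right)}{7 + n}$ ($O{\left(n,V \right)} = - \frac{27}{\left(n + 7\right) \frac{1}{-11 + n}} = - \frac{27}{\left(7 + n\right) \frac{1}{-11 + n}} = - \frac{27}{\frac{1}{-11 + n} \left(7 + n\right)} = - 27 \frac{-11 + n}{7 + n} = - \frac{27 \left(-11 + n\right)}{7 + n}$)
$q{\left(d \right)} = \frac{119}{8} - \frac{d}{8}$ ($q{\left(d \right)} = - \frac{\left(-7\right) 17 + d}{8} = - \frac{-119 + d}{8} = \frac{119}{8} - \frac{d}{8}$)
$F = - \frac{1}{5095901}$ ($F = \frac{1}{-5095901} = - \frac{1}{5095901} \approx -1.9624 \cdot 10^{-7}$)
$F + q{\left(O{\left(19,-34 \right)} \right)} = - \frac{1}{5095901} + \left(\frac{119}{8} - \frac{27 \frac{1}{7 + 19} \left(11 - 19\right)}{8}\right) = - \frac{1}{5095901} + \left(\frac{119}{8} - \frac{27 \cdot \frac{1}{26} \left(11 - 19\right)}{8}\right) = - \frac{1}{5095901} + \left(\frac{119}{8} - \frac{27 \cdot \frac{1}{26} \left(-8\right)}{8}\right) = - \frac{1}{5095901} + \left(\frac{119}{8} - - \frac{27}{26}\right) = - \frac{1}{5095901} + \left(\frac{119}{8} + \frac{27}{26}\right) = - \frac{1}{5095901} + \frac{1655}{104} = \frac{8433716051}{529973704}$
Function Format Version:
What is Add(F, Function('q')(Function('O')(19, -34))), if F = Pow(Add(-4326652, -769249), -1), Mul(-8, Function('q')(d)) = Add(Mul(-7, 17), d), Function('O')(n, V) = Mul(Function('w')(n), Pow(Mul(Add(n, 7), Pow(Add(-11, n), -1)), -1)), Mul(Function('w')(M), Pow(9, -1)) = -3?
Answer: Rational(8433716051, 529973704) ≈ 15.913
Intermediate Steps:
Function('w')(M) = -27 (Function('w')(M) = Mul(9, -3) = -27)
Function('O')(n, V) = Mul(-27, Pow(Add(7, n), -1), Add(-11, n)) (Function('O')(n, V) = Mul(-27, Pow(Mul(Add(n, 7), Pow(Add(-11, n), -1)), -1)) = Mul(-27, Pow(Mul(Add(7, n), Pow(Add(-11, n), -1)), -1)) = Mul(-27, Pow(Mul(Pow(Add(-11, n), -1), Add(7, n)), -1)) = Mul(-27, Mul(Pow(Add(7, n), -1), Add(-11, n))) = Mul(-27, Pow(Add(7, n), -1), Add(-11, n)))
Function('q')(d) = Add(Rational(119, 8), Mul(Rational(-1, 8), d)) (Function('q')(d) = Mul(Rational(-1, 8), Add(Mul(-7, 17), d)) = Mul(Rational(-1, 8), Add(-119, d)) = Add(Rational(119, 8), Mul(Rational(-1, 8), d)))
F = Rational(-1, 5095901) (F = Pow(-5095901, -1) = Rational(-1, 5095901) ≈ -1.9624e-7)
Add(F, Function('q')(Function('O')(19, -34))) = Add(Rational(-1, 5095901), Add(Rational(119, 8), Mul(Rational(-1, 8), Mul(27, Pow(Add(7, 19), -1), Add(11, Mul(-1, 19)))))) = Add(Rational(-1, 5095901), Add(Rational(119, 8), Mul(Rational(-1, 8), Mul(27, Pow(26, -1), Add(11, -19))))) = Add(Rational(-1, 5095901), Add(Rational(119, 8), Mul(Rational(-1, 8), Mul(27, Rational(1, 26), -8)))) = Add(Rational(-1, 5095901), Add(Rational(119, 8), Mul(Rational(-1, 8), Rational(-108, 13)))) = Add(Rational(-1, 5095901), Add(Rational(119, 8), Rational(27, 26))) = Add(Rational(-1, 5095901), Rational(1655, 104)) = Rational(8433716051, 529973704)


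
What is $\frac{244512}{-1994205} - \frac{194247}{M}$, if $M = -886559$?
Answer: $\frac{56864674809}{589326796865} \approx 0.096491$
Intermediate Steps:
$\frac{244512}{-1994205} - \frac{194247}{M} = \frac{244512}{-1994205} - \frac{194247}{-886559} = 244512 \left(- \frac{1}{1994205}\right) - - \frac{194247}{886559} = - \frac{81504}{664735} + \frac{194247}{886559} = \frac{56864674809}{589326796865}$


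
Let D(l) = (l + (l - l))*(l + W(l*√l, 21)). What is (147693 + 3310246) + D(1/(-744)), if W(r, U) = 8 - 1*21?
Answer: 1914093731977/553536 ≈ 3.4579e+6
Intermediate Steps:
W(r, U) = -13 (W(r, U) = 8 - 21 = -13)
D(l) = l*(-13 + l) (D(l) = (l + (l - l))*(l - 13) = (l + 0)*(-13 + l) = l*(-13 + l))
(147693 + 3310246) + D(1/(-744)) = (147693 + 3310246) + (-13 + 1/(-744))/(-744) = 3457939 - (-13 - 1/744)/744 = 3457939 - 1/744*(-9673/744) = 3457939 + 9673/553536 = 1914093731977/553536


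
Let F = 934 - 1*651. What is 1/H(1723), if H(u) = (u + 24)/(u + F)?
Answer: 2006/1747 ≈ 1.1483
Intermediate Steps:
F = 283 (F = 934 - 651 = 283)
H(u) = (24 + u)/(283 + u) (H(u) = (u + 24)/(u + 283) = (24 + u)/(283 + u))
1/H(1723) = 1/((24 + 1723)/(283 + 1723)) = 1/(1747/2006) = 2006/1747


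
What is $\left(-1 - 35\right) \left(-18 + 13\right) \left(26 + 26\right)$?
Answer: $9360$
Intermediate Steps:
$\left(-1 - 35\right) \left(-18 + 13\right) \left(26 + 26\right) = - 36 \left(\left(-5\right) 52\right) = \left(-36\right) \left(-260\right) = 9360$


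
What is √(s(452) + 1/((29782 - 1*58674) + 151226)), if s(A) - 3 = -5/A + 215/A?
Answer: 7*√3377921212023/6911871 ≈ 1.8613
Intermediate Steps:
s(A) = 3 + 210/A (s(A) = 3 + (-5/A + 215/A) = 3 + 210/A)
√(s(452) + 1/((29782 - 1*58674) + 151226)) = √((3 + 210/452) + 1/((29782 - 1*58674) + 151226)) = √((3 + 210*(1/452)) + 1/((29782 - 58674) + 151226)) = √((3 + 105/226) + 1/(-28892 + 151226)) = √(783/226 + 1/122334) = √(23946937/6911871) = 7*√3377921212023/6911871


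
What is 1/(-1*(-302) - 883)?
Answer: -1/581 ≈ -0.0017212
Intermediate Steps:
1/(-1*(-302) - 883) = 1/(302 - 883) = 1/(-581) = -1/581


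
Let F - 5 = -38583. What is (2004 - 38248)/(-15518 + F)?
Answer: 9061/13524 ≈ 0.66999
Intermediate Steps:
F = -38578 (F = 5 - 38583 = -38578)
(2004 - 38248)/(-15518 + F) = (2004 - 38248)/(-15518 - 38578) = -36244/(-54096) = -36244*(-1/54096) = 9061/13524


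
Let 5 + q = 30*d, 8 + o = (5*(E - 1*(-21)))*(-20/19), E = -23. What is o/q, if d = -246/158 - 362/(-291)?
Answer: -122608/698345 ≈ -0.17557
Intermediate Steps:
d = -7195/22989 (d = -246*1/158 - 362*(-1/291) = -123/79 + 362/291 = -7195/22989 ≈ -0.31298)
o = 48/19 (o = -8 + (5*(-23 - 1*(-21)))*(-20/19) = -8 + (5*(-23 + 21))*(-20*1/19) = -8 + (5*(-2))*(-20/19) = -8 - 10*(-20/19) = -8 + 200/19 = 48/19 ≈ 2.5263)
q = -110265/7663 (q = -5 + 30*(-7195/22989) = -5 - 71950/7663 = -110265/7663 ≈ -14.389)
o/q = 48/(19*(-110265/7663)) = (48/19)*(-7663/110265) = -122608/698345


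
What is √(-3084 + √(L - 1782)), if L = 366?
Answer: √(-3084 + 2*I*√354) ≈ 0.3388 + 55.535*I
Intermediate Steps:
√(-3084 + √(L - 1782)) = √(-3084 + √(366 - 1782)) = √(-3084 + √(-1416)) = √(-3084 + 2*I*√354)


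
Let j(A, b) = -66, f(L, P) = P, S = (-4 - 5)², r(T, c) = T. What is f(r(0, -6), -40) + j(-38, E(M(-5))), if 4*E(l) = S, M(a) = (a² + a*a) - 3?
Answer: -106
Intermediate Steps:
M(a) = -3 + 2*a² (M(a) = (a² + a²) - 3 = 2*a² - 3 = -3 + 2*a²)
S = 81 (S = (-9)² = 81)
E(l) = 81/4 (E(l) = (¼)*81 = 81/4)
f(r(0, -6), -40) + j(-38, E(M(-5))) = -40 - 66 = -106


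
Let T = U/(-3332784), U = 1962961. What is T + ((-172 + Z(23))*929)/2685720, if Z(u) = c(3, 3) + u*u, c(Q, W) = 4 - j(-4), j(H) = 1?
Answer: -380709463/819681744 ≈ -0.46446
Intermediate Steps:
c(Q, W) = 3 (c(Q, W) = 4 - 1*1 = 4 - 1 = 3)
Z(u) = 3 + u² (Z(u) = 3 + u*u = 3 + u²)
T = -21571/36624 (T = 1962961/(-3332784) = 1962961*(-1/3332784) = -21571/36624 ≈ -0.58899)
T + ((-172 + Z(23))*929)/2685720 = -21571/36624 + ((-172 + (3 + 23²))*929)/2685720 = -21571/36624 + ((-172 + (3 + 529))*929)*(1/2685720) = -21571/36624 + ((-172 + 532)*929)*(1/2685720) = -21571/36624 + (360*929)*(1/2685720) = -21571/36624 + 334440*(1/2685720) = -21571/36624 + 2787/22381 = -380709463/819681744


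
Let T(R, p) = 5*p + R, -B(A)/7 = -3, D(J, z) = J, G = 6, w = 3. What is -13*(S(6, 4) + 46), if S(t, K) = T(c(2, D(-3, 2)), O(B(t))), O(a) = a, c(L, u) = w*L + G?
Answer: -2119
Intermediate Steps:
B(A) = 21 (B(A) = -7*(-3) = 21)
c(L, u) = 6 + 3*L (c(L, u) = 3*L + 6 = 6 + 3*L)
T(R, p) = R + 5*p
S(t, K) = 117 (S(t, K) = (6 + 3*2) + 5*21 = (6 + 6) + 105 = 12 + 105 = 117)
-13*(S(6, 4) + 46) = -13*(117 + 46) = -13*163 = -2119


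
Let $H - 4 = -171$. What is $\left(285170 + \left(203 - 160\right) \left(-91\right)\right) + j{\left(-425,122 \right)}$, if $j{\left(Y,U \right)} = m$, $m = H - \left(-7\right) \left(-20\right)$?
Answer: $280950$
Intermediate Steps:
$H = -167$ ($H = 4 - 171 = -167$)
$m = -307$ ($m = -167 - \left(-7\right) \left(-20\right) = -167 - 140 = -307$)
$j{\left(Y,U \right)} = -307$
$\left(285170 + \left(203 - 160\right) \left(-91\right)\right) + j{\left(-425,122 \right)} = \left(285170 + \left(203 - 160\right) \left(-91\right)\right) - 307 = \left(285170 + 43 \left(-91\right)\right) - 307 = \left(285170 - 3913\right) - 307 = 281257 - 307 = 280950$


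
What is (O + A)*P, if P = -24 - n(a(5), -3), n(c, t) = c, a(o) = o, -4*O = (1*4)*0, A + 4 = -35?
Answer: 1131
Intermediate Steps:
A = -39 (A = -4 - 35 = -39)
O = 0 (O = -1*4*0/4 = -0 = -¼*0 = 0)
P = -29 (P = -24 - 1*5 = -24 - 5 = -29)
(O + A)*P = (0 - 39)*(-29) = -39*(-29) = 1131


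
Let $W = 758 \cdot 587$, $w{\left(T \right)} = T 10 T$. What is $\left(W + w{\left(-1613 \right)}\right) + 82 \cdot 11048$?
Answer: $27368572$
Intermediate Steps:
$w{\left(T \right)} = 10 T^{2}$ ($w{\left(T \right)} = 10 T T = 10 T^{2}$)
$W = 444946$
$\left(W + w{\left(-1613 \right)}\right) + 82 \cdot 11048 = \left(444946 + 10 \left(-1613\right)^{2}\right) + 82 \cdot 11048 = \left(444946 + 10 \cdot 2601769\right) + 905936 = \left(444946 + 26017690\right) + 905936 = 26462636 + 905936 = 27368572$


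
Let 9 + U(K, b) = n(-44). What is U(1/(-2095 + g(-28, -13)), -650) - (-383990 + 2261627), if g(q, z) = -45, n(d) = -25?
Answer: -1877671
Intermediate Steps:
U(K, b) = -34 (U(K, b) = -9 - 25 = -34)
U(1/(-2095 + g(-28, -13)), -650) - (-383990 + 2261627) = -34 - (-383990 + 2261627) = -34 - 1*1877637 = -34 - 1877637 = -1877671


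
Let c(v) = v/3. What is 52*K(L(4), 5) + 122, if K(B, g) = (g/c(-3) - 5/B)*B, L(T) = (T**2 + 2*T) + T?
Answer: -7418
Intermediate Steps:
c(v) = v/3 (c(v) = v*(1/3) = v/3)
L(T) = T**2 + 3*T
K(B, g) = B*(-g - 5/B) (K(B, g) = (g/(((1/3)*(-3))) - 5/B)*B = (g/(-1) - 5/B)*B = (g*(-1) - 5/B)*B = (-g - 5/B)*B = B*(-g - 5/B))
52*K(L(4), 5) + 122 = 52*(-5 - 1*4*(3 + 4)*5) + 122 = 52*(-5 - 1*4*7*5) + 122 = 52*(-5 - 1*28*5) + 122 = 52*(-5 - 140) + 122 = 52*(-145) + 122 = -7540 + 122 = -7418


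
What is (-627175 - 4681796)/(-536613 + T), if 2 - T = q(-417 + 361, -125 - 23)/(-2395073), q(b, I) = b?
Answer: 12715373099883/1285222517659 ≈ 9.8935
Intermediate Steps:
T = 4790090/2395073 (T = 2 - (-417 + 361)/(-2395073) = 2 - (-56)*(-1)/2395073 = 2 - 1*56/2395073 = 2 - 56/2395073 = 4790090/2395073 ≈ 2.0000)
(-627175 - 4681796)/(-536613 + T) = (-627175 - 4681796)/(-536613 + 4790090/2395073) = -5308971/(-1285222517659/2395073) = -5308971*(-2395073/1285222517659) = 12715373099883/1285222517659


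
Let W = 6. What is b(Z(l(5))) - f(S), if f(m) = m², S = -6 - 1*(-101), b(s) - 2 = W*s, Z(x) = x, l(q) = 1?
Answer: -9017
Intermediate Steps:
b(s) = 2 + 6*s
S = 95 (S = -6 + 101 = 95)
b(Z(l(5))) - f(S) = (2 + 6*1) - 1*95² = (2 + 6) - 1*9025 = 8 - 9025 = -9017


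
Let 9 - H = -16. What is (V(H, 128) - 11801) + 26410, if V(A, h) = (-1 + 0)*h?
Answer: 14481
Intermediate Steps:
H = 25 (H = 9 - 1*(-16) = 9 + 16 = 25)
V(A, h) = -h
(V(H, 128) - 11801) + 26410 = (-1*128 - 11801) + 26410 = (-128 - 11801) + 26410 = -11929 + 26410 = 14481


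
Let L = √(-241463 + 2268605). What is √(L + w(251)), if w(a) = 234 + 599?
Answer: √(833 + 3*√225238) ≈ 47.506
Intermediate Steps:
L = 3*√225238 (L = √2027142 = 3*√225238 ≈ 1423.8)
w(a) = 833
√(L + w(251)) = √(3*√225238 + 833) = √(833 + 3*√225238)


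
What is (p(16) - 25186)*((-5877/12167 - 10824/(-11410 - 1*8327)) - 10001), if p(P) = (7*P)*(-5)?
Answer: 6870249237911080/26682231 ≈ 2.5748e+8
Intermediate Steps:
p(P) = -35*P
(p(16) - 25186)*((-5877/12167 - 10824/(-11410 - 1*8327)) - 10001) = (-35*16 - 25186)*((-5877/12167 - 10824/(-11410 - 1*8327)) - 10001) = (-560 - 25186)*((-5877*1/12167 - 10824/(-11410 - 8327)) - 10001) = -25746*((-5877/12167 - 10824/(-19737)) - 10001) = -25746*((-5877/12167 - 10824*(-1/19737)) - 10001) = -25746*((-5877/12167 + 3608/6579) - 10001) = -25746*(5233753/80046693 - 10001) = -25746*(-800541742940/80046693) = 6870249237911080/26682231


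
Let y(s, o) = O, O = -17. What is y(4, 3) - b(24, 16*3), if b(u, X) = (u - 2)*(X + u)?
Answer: -1601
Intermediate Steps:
b(u, X) = (-2 + u)*(X + u)
y(s, o) = -17
y(4, 3) - b(24, 16*3) = -17 - (24**2 - 32*3 - 2*24 + (16*3)*24) = -17 - (576 - 2*48 - 48 + 48*24) = -17 - (576 - 96 - 48 + 1152) = -17 - 1*1584 = -17 - 1584 = -1601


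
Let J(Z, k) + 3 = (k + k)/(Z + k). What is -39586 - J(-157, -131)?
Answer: -5700083/144 ≈ -39584.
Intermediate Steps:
J(Z, k) = -3 + 2*k/(Z + k) (J(Z, k) = -3 + (k + k)/(Z + k) = -3 + (2*k)/(Z + k) = -3 + 2*k/(Z + k))
-39586 - J(-157, -131) = -39586 - (-1*(-131) - 3*(-157))/(-157 - 131) = -39586 - (131 + 471)/(-288) = -39586 - (-1)*602/288 = -39586 - 1*(-301/144) = -39586 + 301/144 = -5700083/144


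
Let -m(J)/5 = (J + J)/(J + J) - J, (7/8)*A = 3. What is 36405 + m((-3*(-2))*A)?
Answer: 255520/7 ≈ 36503.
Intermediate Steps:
A = 24/7 (A = (8/7)*3 = 24/7 ≈ 3.4286)
m(J) = -5 + 5*J (m(J) = -5*((J + J)/(J + J) - J) = -5*((2*J)/((2*J)) - J) = -5*((2*J)*(1/(2*J)) - J) = -5*(1 - J) = -5 + 5*J)
36405 + m((-3*(-2))*A) = 36405 + (-5 + 5*(-3*(-2)*(24/7))) = 36405 + (-5 + 5*(6*(24/7))) = 36405 + (-5 + 5*(144/7)) = 36405 + (-5 + 720/7) = 36405 + 685/7 = 255520/7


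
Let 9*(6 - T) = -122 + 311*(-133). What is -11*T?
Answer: -456929/9 ≈ -50770.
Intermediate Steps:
T = 41539/9 (T = 6 - (-122 + 311*(-133))/9 = 6 - (-122 - 41363)/9 = 6 - ⅑*(-41485) = 6 + 41485/9 = 41539/9 ≈ 4615.4)
-11*T = -11*41539/9 = -456929/9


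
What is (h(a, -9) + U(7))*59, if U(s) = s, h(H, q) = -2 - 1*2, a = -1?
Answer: 177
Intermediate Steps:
h(H, q) = -4 (h(H, q) = -2 - 2 = -4)
(h(a, -9) + U(7))*59 = (-4 + 7)*59 = 3*59 = 177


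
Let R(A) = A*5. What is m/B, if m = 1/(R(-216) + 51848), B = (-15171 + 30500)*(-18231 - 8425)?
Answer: -1/20744303544832 ≈ -4.8206e-14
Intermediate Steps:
B = -408609824 (B = 15329*(-26656) = -408609824)
R(A) = 5*A
m = 1/50768 (m = 1/(5*(-216) + 51848) = 1/(-1080 + 51848) = 1/50768 ≈ 1.9697e-5)
m/B = (1/50768)/(-408609824) = (1/50768)*(-1/408609824) = -1/20744303544832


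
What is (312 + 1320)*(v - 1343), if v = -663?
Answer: -3273792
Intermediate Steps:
(312 + 1320)*(v - 1343) = (312 + 1320)*(-663 - 1343) = 1632*(-2006) = -3273792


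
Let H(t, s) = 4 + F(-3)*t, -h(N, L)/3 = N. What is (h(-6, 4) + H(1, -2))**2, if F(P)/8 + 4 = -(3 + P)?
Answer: 100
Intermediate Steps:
F(P) = -56 - 8*P (F(P) = -32 + 8*(-(3 + P)) = -32 + 8*(-3 - P) = -32 + (-24 - 8*P) = -56 - 8*P)
h(N, L) = -3*N
H(t, s) = 4 - 32*t (H(t, s) = 4 + (-56 - 8*(-3))*t = 4 + (-56 + 24)*t = 4 - 32*t)
(h(-6, 4) + H(1, -2))**2 = (-3*(-6) + (4 - 32*1))**2 = (18 + (4 - 32))**2 = (18 - 28)**2 = (-10)**2 = 100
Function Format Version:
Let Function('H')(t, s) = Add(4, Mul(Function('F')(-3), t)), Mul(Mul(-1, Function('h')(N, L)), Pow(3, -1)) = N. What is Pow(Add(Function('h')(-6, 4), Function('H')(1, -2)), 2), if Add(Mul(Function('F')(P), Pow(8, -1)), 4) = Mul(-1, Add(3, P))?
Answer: 100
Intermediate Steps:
Function('F')(P) = Add(-56, Mul(-8, P)) (Function('F')(P) = Add(-32, Mul(8, Mul(-1, Add(3, P)))) = Add(-32, Mul(8, Add(-3, Mul(-1, P)))) = Add(-32, Add(-24, Mul(-8, P))) = Add(-56, Mul(-8, P)))
Function('h')(N, L) = Mul(-3, N)
Function('H')(t, s) = Add(4, Mul(-32, t)) (Function('H')(t, s) = Add(4, Mul(Add(-56, Mul(-8, -3)), t)) = Add(4, Mul(Add(-56, 24), t)) = Add(4, Mul(-32, t)))
Pow(Add(Function('h')(-6, 4), Function('H')(1, -2)), 2) = Pow(Add(Mul(-3, -6), Add(4, Mul(-32, 1))), 2) = Pow(Add(18, Add(4, -32)), 2) = Pow(Add(18, -28), 2) = Pow(-10, 2) = 100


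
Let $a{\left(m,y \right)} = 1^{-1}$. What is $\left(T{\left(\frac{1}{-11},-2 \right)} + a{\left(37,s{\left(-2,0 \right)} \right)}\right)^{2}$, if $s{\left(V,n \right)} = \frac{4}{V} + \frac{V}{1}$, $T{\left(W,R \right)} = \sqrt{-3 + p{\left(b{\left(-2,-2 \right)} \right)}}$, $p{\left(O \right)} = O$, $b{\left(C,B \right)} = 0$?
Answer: $\left(1 + i \sqrt{3}\right)^{2} \approx -2.0 + 3.4641 i$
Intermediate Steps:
$T{\left(W,R \right)} = i \sqrt{3}$ ($T{\left(W,R \right)} = \sqrt{-3 + 0} = \sqrt{-3} = i \sqrt{3}$)
$s{\left(V,n \right)} = V + \frac{4}{V}$ ($s{\left(V,n \right)} = \frac{4}{V} + V 1 = \frac{4}{V} + V = V + \frac{4}{V}$)
$a{\left(m,y \right)} = 1$
$\left(T{\left(\frac{1}{-11},-2 \right)} + a{\left(37,s{\left(-2,0 \right)} \right)}\right)^{2} = \left(i \sqrt{3} + 1\right)^{2} = \left(1 + i \sqrt{3}\right)^{2}$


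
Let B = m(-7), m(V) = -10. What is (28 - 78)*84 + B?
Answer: -4210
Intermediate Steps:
B = -10
(28 - 78)*84 + B = (28 - 78)*84 - 10 = -50*84 - 10 = -4200 - 10 = -4210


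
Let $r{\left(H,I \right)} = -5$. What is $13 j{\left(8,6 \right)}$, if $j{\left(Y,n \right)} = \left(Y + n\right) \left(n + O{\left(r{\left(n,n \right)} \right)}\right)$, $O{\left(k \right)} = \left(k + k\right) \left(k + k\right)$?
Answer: $19292$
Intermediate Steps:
$O{\left(k \right)} = 4 k^{2}$ ($O{\left(k \right)} = 2 k 2 k = 4 k^{2}$)
$j{\left(Y,n \right)} = \left(100 + n\right) \left(Y + n\right)$ ($j{\left(Y,n \right)} = \left(Y + n\right) \left(n + 4 \left(-5\right)^{2}\right) = \left(Y + n\right) \left(n + 4 \cdot 25\right) = \left(Y + n\right) \left(n + 100\right) = \left(Y + n\right) \left(100 + n\right) = \left(100 + n\right) \left(Y + n\right)$)
$13 j{\left(8,6 \right)} = 13 \left(6^{2} + 100 \cdot 8 + 100 \cdot 6 + 8 \cdot 6\right) = 13 \left(36 + 800 + 600 + 48\right) = 13 \cdot 1484 = 19292$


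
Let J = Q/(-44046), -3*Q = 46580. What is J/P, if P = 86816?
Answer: 11645/2867923152 ≈ 4.0604e-6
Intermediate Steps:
Q = -46580/3 (Q = -⅓*46580 = -46580/3 ≈ -15527.)
J = 23290/66069 (J = -46580/3/(-44046) = -46580/3*(-1/44046) = 23290/66069 ≈ 0.35251)
J/P = (23290/66069)/86816 = (23290/66069)*(1/86816) = 11645/2867923152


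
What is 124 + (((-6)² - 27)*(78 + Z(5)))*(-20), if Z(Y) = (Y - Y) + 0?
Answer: -13916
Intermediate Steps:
Z(Y) = 0 (Z(Y) = 0 + 0 = 0)
124 + (((-6)² - 27)*(78 + Z(5)))*(-20) = 124 + (((-6)² - 27)*(78 + 0))*(-20) = 124 + ((36 - 27)*78)*(-20) = 124 + (9*78)*(-20) = 124 + 702*(-20) = 124 - 14040 = -13916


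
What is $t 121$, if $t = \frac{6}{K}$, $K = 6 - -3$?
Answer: $\frac{242}{3} \approx 80.667$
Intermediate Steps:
$K = 9$ ($K = 6 + 3 = 9$)
$t = \frac{2}{3}$ ($t = \frac{6}{9} = 6 \cdot \frac{1}{9} = \frac{2}{3} \approx 0.66667$)
$t 121 = \frac{2}{3} \cdot 121 = \frac{242}{3}$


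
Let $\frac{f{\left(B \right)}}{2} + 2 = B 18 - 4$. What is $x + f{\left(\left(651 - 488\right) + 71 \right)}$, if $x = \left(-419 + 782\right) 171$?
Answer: $70485$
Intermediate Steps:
$f{\left(B \right)} = -12 + 36 B$ ($f{\left(B \right)} = -4 + 2 \left(B 18 - 4\right) = -4 + 2 \left(18 B - 4\right) = -4 + 2 \left(-4 + 18 B\right) = -4 + \left(-8 + 36 B\right) = -12 + 36 B$)
$x = 62073$ ($x = 363 \cdot 171 = 62073$)
$x + f{\left(\left(651 - 488\right) + 71 \right)} = 62073 - \left(12 - 36 \left(\left(651 - 488\right) + 71\right)\right) = 62073 - \left(12 - 36 \left(163 + 71\right)\right) = 62073 + \left(-12 + 36 \cdot 234\right) = 62073 + \left(-12 + 8424\right) = 62073 + 8412 = 70485$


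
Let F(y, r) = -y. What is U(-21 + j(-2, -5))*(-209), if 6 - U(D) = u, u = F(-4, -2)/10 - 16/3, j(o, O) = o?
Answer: -34276/15 ≈ -2285.1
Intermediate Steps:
u = -74/15 (u = -1*(-4)/10 - 16/3 = 4*(⅒) - 16*⅓ = ⅖ - 16/3 = -74/15 ≈ -4.9333)
U(D) = 164/15 (U(D) = 6 - 1*(-74/15) = 6 + 74/15 = 164/15)
U(-21 + j(-2, -5))*(-209) = (164/15)*(-209) = -34276/15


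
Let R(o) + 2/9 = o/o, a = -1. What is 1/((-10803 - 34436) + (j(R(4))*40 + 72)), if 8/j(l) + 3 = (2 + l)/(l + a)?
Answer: -31/1400817 ≈ -2.2130e-5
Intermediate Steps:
R(o) = 7/9 (R(o) = -2/9 + o/o = -2/9 + 1 = 7/9)
j(l) = 8/(-3 + (2 + l)/(-1 + l)) (j(l) = 8/(-3 + (2 + l)/(l - 1)) = 8/(-3 + (2 + l)/(-1 + l)))
1/((-10803 - 34436) + (j(R(4))*40 + 72)) = 1/((-10803 - 34436) + ((8*(1 - 1*7/9)/(-5 + 2*(7/9)))*40 + 72)) = 1/(-45239 + ((8*(1 - 7/9)/(-5 + 14/9))*40 + 72)) = 1/(-45239 + ((8*(2/9)/(-31/9))*40 + 72)) = 1/(-45239 + ((8*(-9/31)*(2/9))*40 + 72)) = 1/(-45239 + (-16/31*40 + 72)) = 1/(-45239 + (-640/31 + 72)) = 1/(-45239 + 1592/31) = 1/(-1400817/31) = -31/1400817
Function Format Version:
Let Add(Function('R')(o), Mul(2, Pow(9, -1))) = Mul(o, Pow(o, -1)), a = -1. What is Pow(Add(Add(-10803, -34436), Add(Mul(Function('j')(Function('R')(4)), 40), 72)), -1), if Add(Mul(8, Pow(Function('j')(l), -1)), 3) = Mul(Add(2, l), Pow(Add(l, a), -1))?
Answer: Rational(-31, 1400817) ≈ -2.2130e-5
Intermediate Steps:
Function('R')(o) = Rational(7, 9) (Function('R')(o) = Add(Rational(-2, 9), Mul(o, Pow(o, -1))) = Add(Rational(-2, 9), 1) = Rational(7, 9))
Function('j')(l) = Mul(8, Pow(Add(-3, Mul(Pow(Add(-1, l), -1), Add(2, l))), -1)) (Function('j')(l) = Mul(8, Pow(Add(-3, Mul(Add(2, l), Pow(Add(l, -1), -1))), -1)) = Mul(8, Pow(Add(-3, Mul(Add(2, l), Pow(Add(-1, l), -1))), -1)) = Mul(8, Pow(Add(-3, Mul(Pow(Add(-1, l), -1), Add(2, l))), -1)))
Pow(Add(Add(-10803, -34436), Add(Mul(Function('j')(Function('R')(4)), 40), 72)), -1) = Pow(Add(Add(-10803, -34436), Add(Mul(Mul(8, Pow(Add(-5, Mul(2, Rational(7, 9))), -1), Add(1, Mul(-1, Rational(7, 9)))), 40), 72)), -1) = Pow(Add(-45239, Add(Mul(Mul(8, Pow(Add(-5, Rational(14, 9)), -1), Add(1, Rational(-7, 9))), 40), 72)), -1) = Pow(Add(-45239, Add(Mul(Mul(8, Pow(Rational(-31, 9), -1), Rational(2, 9)), 40), 72)), -1) = Pow(Add(-45239, Add(Mul(Mul(8, Rational(-9, 31), Rational(2, 9)), 40), 72)), -1) = Pow(Add(-45239, Add(Mul(Rational(-16, 31), 40), 72)), -1) = Pow(Add(-45239, Add(Rational(-640, 31), 72)), -1) = Pow(Add(-45239, Rational(1592, 31)), -1) = Pow(Rational(-1400817, 31), -1) = Rational(-31, 1400817)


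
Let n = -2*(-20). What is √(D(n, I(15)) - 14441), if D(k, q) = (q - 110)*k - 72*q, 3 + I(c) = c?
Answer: 5*I*√769 ≈ 138.65*I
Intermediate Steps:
I(c) = -3 + c
n = 40
D(k, q) = -72*q + k*(-110 + q) (D(k, q) = (-110 + q)*k - 72*q = k*(-110 + q) - 72*q = -72*q + k*(-110 + q))
√(D(n, I(15)) - 14441) = √((-110*40 - 72*(-3 + 15) + 40*(-3 + 15)) - 14441) = √((-4400 - 72*12 + 40*12) - 14441) = √((-4400 - 864 + 480) - 14441) = √(-4784 - 14441) = √(-19225) = 5*I*√769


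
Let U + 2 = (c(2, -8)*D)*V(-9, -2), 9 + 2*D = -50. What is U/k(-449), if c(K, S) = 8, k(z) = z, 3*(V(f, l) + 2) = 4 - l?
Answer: 2/449 ≈ 0.0044543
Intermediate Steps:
V(f, l) = -2/3 - l/3 (V(f, l) = -2 + (4 - l)/3 = -2 + (4/3 - l/3) = -2/3 - l/3)
D = -59/2 (D = -9/2 + (1/2)*(-50) = -9/2 - 25 = -59/2 ≈ -29.500)
U = -2 (U = -2 + (8*(-59/2))*(-2/3 - 1/3*(-2)) = -2 - 236*(-2/3 + 2/3) = -2 - 236*0 = -2 + 0 = -2)
U/k(-449) = -2/(-449) = -2*(-1/449) = 2/449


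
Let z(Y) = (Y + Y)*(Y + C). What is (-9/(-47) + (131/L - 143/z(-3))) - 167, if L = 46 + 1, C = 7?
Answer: -178295/1128 ≈ -158.06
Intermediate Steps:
L = 47
z(Y) = 2*Y*(7 + Y) (z(Y) = (Y + Y)*(Y + 7) = (2*Y)*(7 + Y) = 2*Y*(7 + Y))
(-9/(-47) + (131/L - 143/z(-3))) - 167 = (-9/(-47) + (131/47 - 143*(-1/(6*(7 - 3))))) - 167 = (-9*(-1/47) + (131*(1/47) - 143/(2*(-3)*4))) - 167 = (9/47 + (131/47 - 143/(-24))) - 167 = (9/47 + (131/47 - 143*(-1/24))) - 167 = (9/47 + (131/47 + 143/24)) - 167 = (9/47 + 9865/1128) - 167 = 10081/1128 - 167 = -178295/1128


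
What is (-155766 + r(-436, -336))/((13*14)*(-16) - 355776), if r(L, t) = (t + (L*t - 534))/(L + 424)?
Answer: 335803/717376 ≈ 0.46810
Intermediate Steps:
r(L, t) = (-534 + t + L*t)/(424 + L) (r(L, t) = (t + (-534 + L*t))/(424 + L) = (-534 + t + L*t)/(424 + L))
(-155766 + r(-436, -336))/((13*14)*(-16) - 355776) = (-155766 + (-534 - 336 - 436*(-336))/(424 - 436))/((13*14)*(-16) - 355776) = (-155766 + (-534 - 336 + 146496)/(-12))/(182*(-16) - 355776) = (-155766 - 1/12*145626)/(-2912 - 355776) = (-155766 - 24271/2)/(-358688) = -335803/2*(-1/358688) = 335803/717376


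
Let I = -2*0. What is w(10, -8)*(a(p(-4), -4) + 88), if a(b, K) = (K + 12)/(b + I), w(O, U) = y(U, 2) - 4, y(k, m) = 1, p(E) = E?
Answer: -258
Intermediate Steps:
I = 0
w(O, U) = -3 (w(O, U) = 1 - 4 = -3)
a(b, K) = (12 + K)/b (a(b, K) = (K + 12)/(b + 0) = (12 + K)/b)
w(10, -8)*(a(p(-4), -4) + 88) = -3*((12 - 4)/(-4) + 88) = -3*(-¼*8 + 88) = -3*(-2 + 88) = -3*86 = -258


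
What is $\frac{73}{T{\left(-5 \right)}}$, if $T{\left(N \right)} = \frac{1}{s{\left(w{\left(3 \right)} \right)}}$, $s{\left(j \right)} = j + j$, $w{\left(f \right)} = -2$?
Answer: $-292$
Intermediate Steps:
$s{\left(j \right)} = 2 j$
$T{\left(N \right)} = - \frac{1}{4}$ ($T{\left(N \right)} = \frac{1}{2 \left(-2\right)} = \frac{1}{-4} = - \frac{1}{4}$)
$\frac{73}{T{\left(-5 \right)}} = \frac{73}{- \frac{1}{4}} = 73 \left(-4\right) = -292$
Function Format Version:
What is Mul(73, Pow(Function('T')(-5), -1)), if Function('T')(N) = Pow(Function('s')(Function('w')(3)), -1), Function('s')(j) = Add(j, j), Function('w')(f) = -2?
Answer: -292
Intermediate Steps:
Function('s')(j) = Mul(2, j)
Function('T')(N) = Rational(-1, 4) (Function('T')(N) = Pow(Mul(2, -2), -1) = Pow(-4, -1) = Rational(-1, 4))
Mul(73, Pow(Function('T')(-5), -1)) = Mul(73, Pow(Rational(-1, 4), -1)) = Mul(73, -4) = -292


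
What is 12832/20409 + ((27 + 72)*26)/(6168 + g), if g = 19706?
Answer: 192273967/264031233 ≈ 0.72822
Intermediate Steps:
12832/20409 + ((27 + 72)*26)/(6168 + g) = 12832/20409 + ((27 + 72)*26)/(6168 + 19706) = 12832*(1/20409) + (99*26)/25874 = 12832/20409 + 2574*(1/25874) = 12832/20409 + 1287/12937 = 192273967/264031233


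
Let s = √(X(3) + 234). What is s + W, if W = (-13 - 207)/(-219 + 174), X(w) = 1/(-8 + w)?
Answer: 44/9 + √5845/5 ≈ 20.179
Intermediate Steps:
s = √5845/5 (s = √(1/(-8 + 3) + 234) = √(1/(-5) + 234) = √(-⅕ + 234) = √(1169/5) = √5845/5 ≈ 15.291)
W = 44/9 (W = -220/(-45) = -220*(-1/45) = 44/9 ≈ 4.8889)
s + W = √5845/5 + 44/9 = 44/9 + √5845/5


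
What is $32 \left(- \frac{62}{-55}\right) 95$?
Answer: $\frac{37696}{11} \approx 3426.9$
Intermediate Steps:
$32 \left(- \frac{62}{-55}\right) 95 = 32 \left(\left(-62\right) \left(- \frac{1}{55}\right)\right) 95 = 32 \cdot \frac{62}{55} \cdot 95 = \frac{1984}{55} \cdot 95 = \frac{37696}{11}$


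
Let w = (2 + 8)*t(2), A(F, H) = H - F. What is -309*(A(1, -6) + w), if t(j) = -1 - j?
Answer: 11433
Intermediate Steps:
w = -30 (w = (2 + 8)*(-1 - 1*2) = 10*(-1 - 2) = 10*(-3) = -30)
-309*(A(1, -6) + w) = -309*((-6 - 1*1) - 30) = -309*((-6 - 1) - 30) = -309*(-7 - 30) = -309*(-37) = 11433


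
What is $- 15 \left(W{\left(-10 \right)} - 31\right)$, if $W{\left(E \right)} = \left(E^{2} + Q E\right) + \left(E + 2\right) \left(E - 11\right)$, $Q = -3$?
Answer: $-4005$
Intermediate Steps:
$W{\left(E \right)} = E^{2} - 3 E + \left(-11 + E\right) \left(2 + E\right)$ ($W{\left(E \right)} = \left(E^{2} - 3 E\right) + \left(E + 2\right) \left(E - 11\right) = \left(E^{2} - 3 E\right) + \left(2 + E\right) \left(-11 + E\right) = \left(E^{2} - 3 E\right) + \left(-11 + E\right) \left(2 + E\right) = E^{2} - 3 E + \left(-11 + E\right) \left(2 + E\right)$)
$- 15 \left(W{\left(-10 \right)} - 31\right) = - 15 \left(\left(-22 - -120 + 2 \left(-10\right)^{2}\right) - 31\right) = - 15 \left(\left(-22 + 120 + 2 \cdot 100\right) - 31\right) = - 15 \left(\left(-22 + 120 + 200\right) - 31\right) = - 15 \left(298 - 31\right) = \left(-15\right) 267 = -4005$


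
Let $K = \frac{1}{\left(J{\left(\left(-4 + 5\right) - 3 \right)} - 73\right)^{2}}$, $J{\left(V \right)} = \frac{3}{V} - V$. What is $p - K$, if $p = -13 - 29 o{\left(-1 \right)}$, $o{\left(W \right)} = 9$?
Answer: $- \frac{5760854}{21025} \approx -274.0$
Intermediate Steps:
$J{\left(V \right)} = - V + \frac{3}{V}$
$p = -274$ ($p = -13 - 261 = -274$)
$K = \frac{4}{21025}$ ($K = \frac{1}{\left(\left(- (\left(-4 + 5\right) - 3) + \frac{3}{\left(-4 + 5\right) - 3}\right) - 73\right)^{2}} = \frac{1}{\left(\left(- (1 - 3) + \frac{3}{1 - 3}\right) - 73\right)^{2}} = \frac{1}{\left(\left(\left(-1\right) \left(-2\right) + \frac{3}{-2}\right) - 73\right)^{2}} = \frac{1}{\left(\left(2 + 3 \left(- \frac{1}{2}\right)\right) - 73\right)^{2}} = \frac{1}{\left(\left(2 - \frac{3}{2}\right) - 73\right)^{2}} = \frac{1}{\left(\frac{1}{2} - 73\right)^{2}} = \frac{1}{\left(- \frac{145}{2}\right)^{2}} = \frac{1}{\frac{21025}{4}} = \frac{4}{21025} \approx 0.00019025$)
$p - K = -274 - \frac{4}{21025} = - \frac{5760854}{21025}$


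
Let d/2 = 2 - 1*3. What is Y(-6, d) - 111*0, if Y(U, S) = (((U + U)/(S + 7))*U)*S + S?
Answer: -154/5 ≈ -30.800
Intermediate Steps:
d = -2 (d = 2*(2 - 1*3) = 2*(2 - 3) = 2*(-1) = -2)
Y(U, S) = S + 2*S*U²/(7 + S) (Y(U, S) = (((2*U)/(7 + S))*U)*S + S = ((2*U/(7 + S))*U)*S + S = (2*U²/(7 + S))*S + S = 2*S*U²/(7 + S) + S = S + 2*S*U²/(7 + S))
Y(-6, d) - 111*0 = -2*(7 - 2 + 2*(-6)²)/(7 - 2) - 111*0 = -2*(7 - 2 + 2*36)/5 + 0 = -2*⅕*(7 - 2 + 72) + 0 = -2*⅕*77 + 0 = -154/5 + 0 = -154/5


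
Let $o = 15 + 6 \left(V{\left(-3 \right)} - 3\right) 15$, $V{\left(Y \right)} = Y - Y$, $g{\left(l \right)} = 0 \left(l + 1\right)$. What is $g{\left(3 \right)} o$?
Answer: $0$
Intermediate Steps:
$g{\left(l \right)} = 0$ ($g{\left(l \right)} = 0 \left(1 + l\right) = 0$)
$V{\left(Y \right)} = 0$
$o = -255$ ($o = 15 + 6 \left(0 - 3\right) 15 = 15 + 6 \left(-3\right) 15 = 15 - 270 = -255$)
$g{\left(3 \right)} o = 0 \left(-255\right) = 0$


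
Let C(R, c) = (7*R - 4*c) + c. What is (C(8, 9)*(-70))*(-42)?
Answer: 85260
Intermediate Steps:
C(R, c) = -3*c + 7*R (C(R, c) = (-4*c + 7*R) + c = -3*c + 7*R)
(C(8, 9)*(-70))*(-42) = ((-3*9 + 7*8)*(-70))*(-42) = ((-27 + 56)*(-70))*(-42) = (29*(-70))*(-42) = -2030*(-42) = 85260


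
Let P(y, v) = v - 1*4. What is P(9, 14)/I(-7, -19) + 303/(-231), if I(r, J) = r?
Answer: -211/77 ≈ -2.7403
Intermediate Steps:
P(y, v) = -4 + v (P(y, v) = v - 4 = -4 + v)
P(9, 14)/I(-7, -19) + 303/(-231) = (-4 + 14)/(-7) + 303/(-231) = 10*(-⅐) + 303*(-1/231) = -10/7 - 101/77 = -211/77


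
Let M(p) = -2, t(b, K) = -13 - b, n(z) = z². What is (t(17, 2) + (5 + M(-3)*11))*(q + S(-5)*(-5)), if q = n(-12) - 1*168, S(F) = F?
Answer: -47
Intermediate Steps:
q = -24 (q = (-12)² - 1*168 = 144 - 168 = -24)
(t(17, 2) + (5 + M(-3)*11))*(q + S(-5)*(-5)) = ((-13 - 1*17) + (5 - 2*11))*(-24 - 5*(-5)) = ((-13 - 17) + (5 - 22))*(-24 + 25) = (-30 - 17)*1 = -47*1 = -47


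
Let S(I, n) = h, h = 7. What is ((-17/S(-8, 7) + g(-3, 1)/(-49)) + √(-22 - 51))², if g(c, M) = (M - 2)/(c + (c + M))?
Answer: (596 - 245*I*√73)²/60025 ≈ -67.082 - 41.569*I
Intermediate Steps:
S(I, n) = 7
g(c, M) = (-2 + M)/(M + 2*c) (g(c, M) = (-2 + M)/(c + (M + c)) = (-2 + M)/(M + 2*c))
((-17/S(-8, 7) + g(-3, 1)/(-49)) + √(-22 - 51))² = ((-17/7 + ((-2 + 1)/(1 + 2*(-3)))/(-49)) + √(-22 - 51))² = ((-17*⅐ + (-1/(1 - 6))*(-1/49)) + √(-73))² = ((-17/7 + (-1/(-5))*(-1/49)) + I*√73)² = ((-17/7 - ⅕*(-1)*(-1/49)) + I*√73)² = ((-17/7 + (⅕)*(-1/49)) + I*√73)² = ((-17/7 - 1/245) + I*√73)² = (-596/245 + I*√73)²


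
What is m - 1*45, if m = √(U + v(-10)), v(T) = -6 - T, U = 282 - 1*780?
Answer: -45 + I*√494 ≈ -45.0 + 22.226*I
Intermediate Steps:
U = -498 (U = 282 - 780 = -498)
m = I*√494 (m = √(-498 + (-6 - 1*(-10))) = √(-498 + (-6 + 10)) = √(-498 + 4) = √(-494) = I*√494 ≈ 22.226*I)
m - 1*45 = I*√494 - 1*45 = I*√494 - 45 = -45 + I*√494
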